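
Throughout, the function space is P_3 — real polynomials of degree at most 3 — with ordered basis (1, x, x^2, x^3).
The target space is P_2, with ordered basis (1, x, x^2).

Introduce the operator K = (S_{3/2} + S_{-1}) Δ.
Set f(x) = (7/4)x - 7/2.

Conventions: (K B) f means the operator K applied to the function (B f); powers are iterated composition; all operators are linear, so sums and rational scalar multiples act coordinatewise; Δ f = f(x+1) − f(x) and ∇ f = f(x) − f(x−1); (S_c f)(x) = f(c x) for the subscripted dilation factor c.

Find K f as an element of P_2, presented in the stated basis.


Δ f = 7/4
S_{3/2} Δ f = 7/4
S_{-1} Δ f = 7/4
(S_{3/2} + S_{-1}) Δ f = 7/2

the result is g(x) = 7/2


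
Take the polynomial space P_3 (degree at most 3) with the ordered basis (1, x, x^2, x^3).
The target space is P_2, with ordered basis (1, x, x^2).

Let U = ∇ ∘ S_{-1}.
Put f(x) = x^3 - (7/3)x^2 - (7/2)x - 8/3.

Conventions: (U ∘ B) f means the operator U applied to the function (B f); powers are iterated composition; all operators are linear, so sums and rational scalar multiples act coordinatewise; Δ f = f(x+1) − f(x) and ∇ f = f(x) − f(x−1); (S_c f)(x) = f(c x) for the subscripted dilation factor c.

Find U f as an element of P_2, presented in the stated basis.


the image equals g(x) = -3x^2 - (5/3)x + 29/6

S_{-1} f = -x^3 - (7/3)x^2 + (7/2)x - 8/3
∇ S_{-1} f = -3x^2 - (5/3)x + 29/6


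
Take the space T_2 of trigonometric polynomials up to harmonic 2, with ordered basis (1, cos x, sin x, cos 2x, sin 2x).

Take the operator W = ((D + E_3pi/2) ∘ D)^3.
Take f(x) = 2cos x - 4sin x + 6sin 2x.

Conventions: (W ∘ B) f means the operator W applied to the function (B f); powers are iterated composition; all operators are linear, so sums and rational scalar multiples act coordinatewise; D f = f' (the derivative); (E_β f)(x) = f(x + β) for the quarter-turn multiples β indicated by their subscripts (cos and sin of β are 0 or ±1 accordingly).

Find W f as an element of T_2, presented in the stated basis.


g(x) = -528cos 2x - 96sin 2x

D f = -4cos x - 2sin x + 12cos 2x
D D f = -2cos x + 4sin x - 24sin 2x
E_3pi/2 D f = 2cos x - 4sin x - 12cos 2x
(D + E_3pi/2) D f = -12cos 2x - 24sin 2x
D ((D + E_3pi/2) ∘ D) f = -48cos 2x + 24sin 2x
D D ((D + E_3pi/2) ∘ D) f = 48cos 2x + 96sin 2x
E_3pi/2 D ((D + E_3pi/2) ∘ D) f = 48cos 2x - 24sin 2x
(D + E_3pi/2) D ((D + E_3pi/2) ∘ D) f = 96cos 2x + 72sin 2x
D ((D + E_3pi/2) ∘ D) ((D + E_3pi/2) ∘ D) f = 144cos 2x - 192sin 2x
D D ((D + E_3pi/2) ∘ D) ((D + E_3pi/2) ∘ D) f = -384cos 2x - 288sin 2x
E_3pi/2 D ((D + E_3pi/2) ∘ D) ((D + E_3pi/2) ∘ D) f = -144cos 2x + 192sin 2x
(D + E_3pi/2) D ((D + E_3pi/2) ∘ D) ((D + E_3pi/2) ∘ D) f = -528cos 2x - 96sin 2x


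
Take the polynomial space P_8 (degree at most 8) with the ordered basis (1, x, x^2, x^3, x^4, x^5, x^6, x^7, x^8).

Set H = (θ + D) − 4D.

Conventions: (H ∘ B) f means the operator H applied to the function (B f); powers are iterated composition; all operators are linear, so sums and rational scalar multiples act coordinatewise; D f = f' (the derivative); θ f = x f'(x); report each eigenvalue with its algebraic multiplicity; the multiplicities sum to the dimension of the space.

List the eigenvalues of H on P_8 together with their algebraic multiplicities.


λ = 0 (multiplicity 1), λ = 1 (multiplicity 1), λ = 2 (multiplicity 1), λ = 3 (multiplicity 1), λ = 4 (multiplicity 1), λ = 5 (multiplicity 1), λ = 6 (multiplicity 1), λ = 7 (multiplicity 1), λ = 8 (multiplicity 1)

image of 1: 0
image of x: x - 3
image of x^2: 2x^2 - 6x
image of x^3: 3x^3 - 9x^2
image of x^4: 4x^4 - 12x^3
image of x^5: 5x^5 - 15x^4
image of x^6: 6x^6 - 18x^5
image of x^7: 7x^7 - 21x^6
image of x^8: 8x^8 - 24x^7
the matrix is upper triangular; its diagonal is (0, 1, 2, 3, 4, 5, 6, 7, 8)
for a triangular matrix the eigenvalues are the diagonal entries, with algebraic multiplicity their repetition count


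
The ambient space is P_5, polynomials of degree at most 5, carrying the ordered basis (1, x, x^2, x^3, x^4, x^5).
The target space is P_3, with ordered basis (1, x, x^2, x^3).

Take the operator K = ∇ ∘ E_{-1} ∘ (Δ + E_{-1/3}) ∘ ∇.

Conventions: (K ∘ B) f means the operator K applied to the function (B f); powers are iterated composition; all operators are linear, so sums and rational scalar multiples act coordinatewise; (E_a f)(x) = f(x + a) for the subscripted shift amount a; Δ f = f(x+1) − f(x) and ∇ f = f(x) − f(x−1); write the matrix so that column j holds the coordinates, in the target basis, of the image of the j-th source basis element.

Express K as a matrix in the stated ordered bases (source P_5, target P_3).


image of 1: 0
image of x: 0
image of x^2: 2
image of x^3: 6x - 8
image of x^4: 12x^2 - 32x + 94/3
image of x^5: 20x^3 - 80x^2 + (470/3)x - 3440/27
each image's coordinates form column j of the matrix

the matrix is [[0, 0, 2, -8, 94/3, -3440/27]; [0, 0, 0, 6, -32, 470/3]; [0, 0, 0, 0, 12, -80]; [0, 0, 0, 0, 0, 20]] (rows listed top to bottom)


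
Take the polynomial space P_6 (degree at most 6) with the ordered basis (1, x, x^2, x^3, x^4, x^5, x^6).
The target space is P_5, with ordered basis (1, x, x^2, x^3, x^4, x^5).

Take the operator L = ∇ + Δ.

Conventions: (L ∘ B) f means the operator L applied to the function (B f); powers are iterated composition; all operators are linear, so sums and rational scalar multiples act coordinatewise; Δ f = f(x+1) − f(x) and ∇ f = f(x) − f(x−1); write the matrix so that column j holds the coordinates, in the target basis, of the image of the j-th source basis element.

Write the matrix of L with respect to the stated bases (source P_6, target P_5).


image of 1: 0
image of x: 2
image of x^2: 4x
image of x^3: 6x^2 + 2
image of x^4: 8x^3 + 8x
image of x^5: 10x^4 + 20x^2 + 2
image of x^6: 12x^5 + 40x^3 + 12x
each image's coordinates form column j of the matrix

the matrix is [[0, 2, 0, 2, 0, 2, 0]; [0, 0, 4, 0, 8, 0, 12]; [0, 0, 0, 6, 0, 20, 0]; [0, 0, 0, 0, 8, 0, 40]; [0, 0, 0, 0, 0, 10, 0]; [0, 0, 0, 0, 0, 0, 12]] (rows listed top to bottom)


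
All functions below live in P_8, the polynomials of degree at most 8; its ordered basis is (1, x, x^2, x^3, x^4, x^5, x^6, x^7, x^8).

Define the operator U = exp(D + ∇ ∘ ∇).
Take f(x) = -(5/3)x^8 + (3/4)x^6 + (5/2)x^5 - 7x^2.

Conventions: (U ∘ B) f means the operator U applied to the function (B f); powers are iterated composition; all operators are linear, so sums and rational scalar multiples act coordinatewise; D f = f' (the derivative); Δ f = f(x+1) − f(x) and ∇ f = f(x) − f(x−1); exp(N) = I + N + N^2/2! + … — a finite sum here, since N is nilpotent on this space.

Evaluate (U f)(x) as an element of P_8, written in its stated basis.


the result is g(x) = -(5/3)x^8 - (40/3)x^7 - (557/4)x^6 - (259/3)x^5 - (6815/4)x^4 + (16790/3)x^3 - (67013/4)x^2 + (100484/3)x - 130085/4

order-1 term: -(40/3)x^7 - (280/3)x^6 + (1129/2)x^5 - (4795/3)x^4 + 2760x^3 - (17315/6)x^2 + 1706x - 2795/6
order-2 term: -(140/3)x^6 - 560x^5 + (5645/4)x^4 + (14345/3)x^3 - 27985x^2 + (149515/3)x - 32022
order-3 term: -(280/3)x^5 - 1400x^4 + 15x^3 + 18360x^2 - 30650x - 2315/6
order-4 term: -(350/3)x^4 - (5600/3)x^3 - (11155/4)x^2 + (95815/6)x - 2705
order-5 term: -(280/3)x^3 - 1400x^2 - (5591/2)x + 11975/3
order-6 term: -(140/3)x^2 - 560x - 3357/4
order-7 term: -(40/3)x - 280/3
order-8 term: -5/3
the series for exp(D + ∇ ∘ ∇) f terminates at order 8
exp(D + ∇ ∘ ∇) f = -(5/3)x^8 - (40/3)x^7 - (557/4)x^6 - (259/3)x^5 - (6815/4)x^4 + (16790/3)x^3 - (67013/4)x^2 + (100484/3)x - 130085/4


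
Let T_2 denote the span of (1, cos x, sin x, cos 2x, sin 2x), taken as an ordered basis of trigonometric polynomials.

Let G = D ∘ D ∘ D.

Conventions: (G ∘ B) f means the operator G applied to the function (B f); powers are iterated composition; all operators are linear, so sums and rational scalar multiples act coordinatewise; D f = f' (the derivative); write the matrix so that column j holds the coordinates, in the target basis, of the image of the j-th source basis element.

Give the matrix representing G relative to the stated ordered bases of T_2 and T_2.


image of 1: 0
image of cos x: sin x
image of sin x: -cos x
image of cos 2x: 8sin 2x
image of sin 2x: -8cos 2x
each image's coordinates form column j of the matrix

the matrix is [[0, 0, 0, 0, 0]; [0, 0, -1, 0, 0]; [0, 1, 0, 0, 0]; [0, 0, 0, 0, -8]; [0, 0, 0, 8, 0]] (rows listed top to bottom)


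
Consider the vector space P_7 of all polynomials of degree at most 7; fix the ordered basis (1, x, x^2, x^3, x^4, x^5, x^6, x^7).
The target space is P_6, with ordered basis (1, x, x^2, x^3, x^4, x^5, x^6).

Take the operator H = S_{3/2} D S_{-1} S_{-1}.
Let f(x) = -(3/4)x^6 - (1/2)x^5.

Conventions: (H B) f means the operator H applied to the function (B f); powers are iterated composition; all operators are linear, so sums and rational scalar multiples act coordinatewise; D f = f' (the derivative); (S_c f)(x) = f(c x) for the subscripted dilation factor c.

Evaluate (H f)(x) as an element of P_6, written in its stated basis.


S_{-1} f = -(3/4)x^6 + (1/2)x^5
S_{-1} S_{-1} f = -(3/4)x^6 - (1/2)x^5
D S_{-1} S_{-1} f = -(9/2)x^5 - (5/2)x^4
S_{3/2} D S_{-1} S_{-1} f = -(2187/64)x^5 - (405/32)x^4

the result is g(x) = -(2187/64)x^5 - (405/32)x^4


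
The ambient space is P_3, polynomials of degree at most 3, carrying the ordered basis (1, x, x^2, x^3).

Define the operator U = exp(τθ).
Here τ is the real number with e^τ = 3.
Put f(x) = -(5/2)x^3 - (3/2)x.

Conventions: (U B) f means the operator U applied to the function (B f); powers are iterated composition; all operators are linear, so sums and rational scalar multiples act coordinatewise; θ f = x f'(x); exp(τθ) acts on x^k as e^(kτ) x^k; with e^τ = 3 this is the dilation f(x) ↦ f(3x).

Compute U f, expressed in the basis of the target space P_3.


exp(τθ) x^k = e^(kτ) x^k; with e^τ = 3 this sends x^k to 3^k x^k
x ↦ 3 x
x^3 ↦ 27 x^3
applying this coordinatewise to f: exp(τθ) f = -(135/2)x^3 - (9/2)x

g(x) = -(135/2)x^3 - (9/2)x


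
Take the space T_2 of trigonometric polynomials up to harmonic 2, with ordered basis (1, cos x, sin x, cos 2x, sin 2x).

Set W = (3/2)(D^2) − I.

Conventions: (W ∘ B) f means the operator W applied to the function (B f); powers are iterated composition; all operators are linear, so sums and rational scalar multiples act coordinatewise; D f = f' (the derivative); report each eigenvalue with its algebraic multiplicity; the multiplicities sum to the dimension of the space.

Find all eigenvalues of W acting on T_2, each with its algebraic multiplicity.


image of 1: -1
image of cos x: -(5/2)cos x
image of sin x: -(5/2)sin x
image of cos 2x: -7cos 2x
image of sin 2x: -7sin 2x
the matrix is diagonal; its diagonal is (-1, -5/2, -5/2, -7, -7)
for a triangular matrix the eigenvalues are the diagonal entries, with algebraic multiplicity their repetition count

λ = -7 (multiplicity 2), λ = -5/2 (multiplicity 2), λ = -1 (multiplicity 1)


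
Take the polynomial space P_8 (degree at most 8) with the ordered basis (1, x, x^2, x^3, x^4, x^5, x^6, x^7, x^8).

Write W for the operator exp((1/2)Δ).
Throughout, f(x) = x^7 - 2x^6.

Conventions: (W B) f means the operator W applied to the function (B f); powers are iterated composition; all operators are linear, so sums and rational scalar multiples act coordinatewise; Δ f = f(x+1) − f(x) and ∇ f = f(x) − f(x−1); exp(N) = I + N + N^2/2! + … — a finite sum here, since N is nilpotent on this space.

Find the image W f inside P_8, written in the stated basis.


order-1 term: (7/2)x^6 + (9/2)x^5 + (5/2)x^4 - (5/2)x^3 - (9/2)x^2 - (5/2)x - 1/2
order-2 term: (21/4)x^5 + (75/4)x^4 + (125/4)x^3 + (105/4)x^2 + (37/4)x + 1/4
order-3 term: (35/8)x^4 + (85/4)x^3 + (345/8)x^2 + (165/4)x + 121/8
order-4 term: (35/16)x^3 + (45/4)x^2 + (335/16)x + 55/4
order-5 term: (21/32)x^2 + (93/32)x + 55/16
order-6 term: (7/64)x + 19/64
order-7 term: 1/128
the series for exp((1/2)Δ) f terminates at order 7
exp((1/2)Δ) f = x^7 + (3/2)x^6 + (39/4)x^5 + (205/8)x^4 + (835/16)x^3 + (2457/32)x^2 + (4605/64)x + 4143/128

the result is g(x) = x^7 + (3/2)x^6 + (39/4)x^5 + (205/8)x^4 + (835/16)x^3 + (2457/32)x^2 + (4605/64)x + 4143/128


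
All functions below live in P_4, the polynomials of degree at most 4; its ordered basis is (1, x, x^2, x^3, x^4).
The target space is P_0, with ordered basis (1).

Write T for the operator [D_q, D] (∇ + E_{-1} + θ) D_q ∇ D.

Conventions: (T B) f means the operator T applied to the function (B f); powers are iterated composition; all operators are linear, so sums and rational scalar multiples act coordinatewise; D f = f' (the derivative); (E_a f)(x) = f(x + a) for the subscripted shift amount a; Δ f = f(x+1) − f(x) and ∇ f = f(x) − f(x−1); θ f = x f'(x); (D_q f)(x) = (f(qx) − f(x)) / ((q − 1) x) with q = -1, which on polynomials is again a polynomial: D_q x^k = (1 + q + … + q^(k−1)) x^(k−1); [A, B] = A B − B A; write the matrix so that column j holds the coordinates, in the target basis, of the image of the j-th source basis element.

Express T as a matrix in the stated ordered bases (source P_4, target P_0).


the matrix is [[0, 0, 0, 0, 0]] (rows listed top to bottom)

image of 1: 0
image of x: 0
image of x^2: 0
image of x^3: 0
image of x^4: 0
each image's coordinates form column j of the matrix


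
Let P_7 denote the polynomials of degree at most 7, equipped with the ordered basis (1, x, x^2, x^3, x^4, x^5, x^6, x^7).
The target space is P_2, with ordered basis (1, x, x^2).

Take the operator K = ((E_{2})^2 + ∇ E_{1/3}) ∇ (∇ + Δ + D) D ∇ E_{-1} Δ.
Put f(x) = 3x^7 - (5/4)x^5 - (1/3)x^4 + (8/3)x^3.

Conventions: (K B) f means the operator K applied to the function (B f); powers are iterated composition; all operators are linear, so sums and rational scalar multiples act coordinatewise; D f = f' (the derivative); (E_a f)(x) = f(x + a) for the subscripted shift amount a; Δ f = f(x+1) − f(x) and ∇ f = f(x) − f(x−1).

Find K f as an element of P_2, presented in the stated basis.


the result is g(x) = 22680x^2 + 158760x + 76410

Δ f = 21x^6 + 63x^5 + (395/4)x^4 + (547/6)x^3 + (113/2)x^2 + (257/12)x + 49/12
E_{-1} Δ f = 21x^6 - 63x^5 + (395/4)x^4 - (563/6)x^3 + (121/2)x^2 - (289/12)x + 19/4
∇ E_{-1} Δ f = 126x^5 - 630x^4 + 1445x^3 - 1819x^2 + (2477/2)x - 2167/6
D ∇ E_{-1} Δ f = 630x^4 - 2520x^3 + 4335x^2 - 3638x + 2477/2
∇ (D ∇ E_{-1}) Δ f = 2520x^3 - 11340x^2 + 18750x - 11123
Δ (D ∇ E_{-1}) Δ f = 2520x^3 - 3780x^2 + 3630x - 1193
D (D ∇ E_{-1}) Δ f = 2520x^3 - 7560x^2 + 8670x - 3638
(∇ + Δ + D) (D ∇ E_{-1}) Δ f = 7560x^3 - 22680x^2 + 31050x - 15954
∇ ((∇ + Δ + D) D ∇ E_{-1} Δ) f = 22680x^2 - 68040x + 61290
E_{2} ∇ ((∇ + Δ + D) D ∇ E_{-1} Δ) f = 22680x^2 + 22680x + 15930
E_{2} E_{2} ∇ ((∇ + Δ + D) D ∇ E_{-1} Δ) f = 22680x^2 + 113400x + 152010
E_{1/3} ∇ ((∇ + Δ + D) D ∇ E_{-1} Δ) f = 22680x^2 - 52920x + 41130
∇ E_{1/3} ∇ ((∇ + Δ + D) D ∇ E_{-1} Δ) f = 45360x - 75600
((E_{2})^2 + ∇ E_{1/3}) ∇ ((∇ + Δ + D) D ∇ E_{-1} Δ) f = 22680x^2 + 158760x + 76410


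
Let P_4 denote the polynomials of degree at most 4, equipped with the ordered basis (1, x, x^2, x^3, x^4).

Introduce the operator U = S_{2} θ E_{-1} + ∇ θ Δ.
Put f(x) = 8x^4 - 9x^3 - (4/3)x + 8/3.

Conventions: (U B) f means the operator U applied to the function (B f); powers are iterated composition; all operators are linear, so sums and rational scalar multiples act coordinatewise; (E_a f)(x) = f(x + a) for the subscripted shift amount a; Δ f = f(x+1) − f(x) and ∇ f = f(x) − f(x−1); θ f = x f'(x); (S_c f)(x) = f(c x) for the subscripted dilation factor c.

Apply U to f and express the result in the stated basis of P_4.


E_{-1} f = 8x^4 - 41x^3 + 75x^2 - (181/3)x + 21
θ E_{-1} f = 32x^4 - 123x^3 + 150x^2 - (181/3)x
S_{2} θ E_{-1} f = 512x^4 - 984x^3 + 600x^2 - (362/3)x
Δ f = 32x^3 + 21x^2 + 5x - 7/3
θ Δ f = 96x^3 + 42x^2 + 5x
∇ θ Δ f = 288x^2 - 204x + 59
(S_{2} θ E_{-1} + ∇ θ Δ) f = 512x^4 - 984x^3 + 888x^2 - (974/3)x + 59

g(x) = 512x^4 - 984x^3 + 888x^2 - (974/3)x + 59


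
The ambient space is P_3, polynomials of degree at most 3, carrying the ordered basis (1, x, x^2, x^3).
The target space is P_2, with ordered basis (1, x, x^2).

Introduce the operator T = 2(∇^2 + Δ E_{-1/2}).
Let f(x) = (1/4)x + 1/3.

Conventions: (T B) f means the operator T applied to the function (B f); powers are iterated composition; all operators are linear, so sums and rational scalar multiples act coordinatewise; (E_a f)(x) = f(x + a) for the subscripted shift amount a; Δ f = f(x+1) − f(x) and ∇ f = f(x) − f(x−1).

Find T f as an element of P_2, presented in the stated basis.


∇ f = 1/4
∇ ∇ f = 0
E_{-1/2} f = (1/4)x + 5/24
Δ E_{-1/2} f = 1/4
(∇^2 + Δ E_{-1/2}) f = 1/4
(2(∇^2 + Δ E_{-1/2})) f = 1/2

the image equals g(x) = 1/2


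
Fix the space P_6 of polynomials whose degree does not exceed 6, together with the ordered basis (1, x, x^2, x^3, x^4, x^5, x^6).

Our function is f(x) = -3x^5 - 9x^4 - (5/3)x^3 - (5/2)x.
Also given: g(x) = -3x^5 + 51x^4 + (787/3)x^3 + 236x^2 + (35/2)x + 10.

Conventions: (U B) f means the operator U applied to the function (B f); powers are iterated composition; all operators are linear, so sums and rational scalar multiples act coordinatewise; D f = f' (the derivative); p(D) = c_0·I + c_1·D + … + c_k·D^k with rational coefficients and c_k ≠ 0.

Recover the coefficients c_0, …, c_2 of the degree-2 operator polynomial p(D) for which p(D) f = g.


D^0 f = -3x^5 - 9x^4 - (5/3)x^3 - (5/2)x
D^1 f = -15x^4 - 36x^3 - 5x^2 - 5/2
D^2 f = -60x^3 - 108x^2 - 10x
matching coefficients of g against c_0 f + c_1 Df + … from the top degree down determines the c_i
solution: c_0 = 1, c_1 = -4, c_2 = -2

p(D) = I − 4·D − 2·D^2, i.e. c_0 = 1, c_1 = -4, c_2 = -2


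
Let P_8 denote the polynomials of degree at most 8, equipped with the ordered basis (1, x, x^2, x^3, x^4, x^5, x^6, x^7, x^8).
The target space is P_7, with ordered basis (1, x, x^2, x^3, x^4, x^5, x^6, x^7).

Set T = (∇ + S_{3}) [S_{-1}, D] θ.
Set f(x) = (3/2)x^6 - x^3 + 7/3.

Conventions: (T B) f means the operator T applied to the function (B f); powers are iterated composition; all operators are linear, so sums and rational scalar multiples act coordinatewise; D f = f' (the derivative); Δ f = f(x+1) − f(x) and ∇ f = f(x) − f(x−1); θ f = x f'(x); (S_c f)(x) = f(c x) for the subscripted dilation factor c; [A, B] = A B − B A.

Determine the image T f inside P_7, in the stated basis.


g(x) = -26244x^5 - 540x^4 + 1080x^3 - 1242x^2 + 504x - 90

θ f = 9x^6 - 3x^3
D θ f = 54x^5 - 9x^2
S_{-1} D θ f = -54x^5 - 9x^2
S_{-1} θ f = 9x^6 + 3x^3
D S_{-1} θ f = 54x^5 + 9x^2
[S_{-1}, D] θ f = -108x^5 - 18x^2
∇ [S_{-1}, D] θ f = -540x^4 + 1080x^3 - 1080x^2 + 504x - 90
S_{3} [S_{-1}, D] θ f = -26244x^5 - 162x^2
(∇ + S_{3}) [S_{-1}, D] θ f = -26244x^5 - 540x^4 + 1080x^3 - 1242x^2 + 504x - 90


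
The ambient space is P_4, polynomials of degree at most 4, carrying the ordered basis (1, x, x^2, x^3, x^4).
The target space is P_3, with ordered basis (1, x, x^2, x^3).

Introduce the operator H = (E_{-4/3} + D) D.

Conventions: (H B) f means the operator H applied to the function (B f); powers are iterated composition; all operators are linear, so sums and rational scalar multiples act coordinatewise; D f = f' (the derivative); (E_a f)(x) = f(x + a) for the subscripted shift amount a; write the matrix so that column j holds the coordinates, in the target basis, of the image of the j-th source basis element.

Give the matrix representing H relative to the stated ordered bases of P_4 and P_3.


the matrix is [[0, 1, -2/3, 16/3, -256/27]; [0, 0, 2, -2, 64/3]; [0, 0, 0, 3, -4]; [0, 0, 0, 0, 4]] (rows listed top to bottom)

image of 1: 0
image of x: 1
image of x^2: 2x - 2/3
image of x^3: 3x^2 - 2x + 16/3
image of x^4: 4x^3 - 4x^2 + (64/3)x - 256/27
each image's coordinates form column j of the matrix


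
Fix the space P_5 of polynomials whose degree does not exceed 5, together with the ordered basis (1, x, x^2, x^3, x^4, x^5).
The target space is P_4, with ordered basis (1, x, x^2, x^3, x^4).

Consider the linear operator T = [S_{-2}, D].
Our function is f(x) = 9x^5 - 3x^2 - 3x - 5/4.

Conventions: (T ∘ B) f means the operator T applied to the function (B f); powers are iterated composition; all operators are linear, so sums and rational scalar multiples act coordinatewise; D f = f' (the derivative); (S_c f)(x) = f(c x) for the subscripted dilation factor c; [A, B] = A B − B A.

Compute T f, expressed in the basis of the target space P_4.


the result is g(x) = 2160x^4 + 36x - 9

D f = 45x^4 - 6x - 3
S_{-2} D f = 720x^4 + 12x - 3
S_{-2} f = -288x^5 - 12x^2 + 6x - 5/4
D S_{-2} f = -1440x^4 - 24x + 6
[S_{-2}, D] f = 2160x^4 + 36x - 9


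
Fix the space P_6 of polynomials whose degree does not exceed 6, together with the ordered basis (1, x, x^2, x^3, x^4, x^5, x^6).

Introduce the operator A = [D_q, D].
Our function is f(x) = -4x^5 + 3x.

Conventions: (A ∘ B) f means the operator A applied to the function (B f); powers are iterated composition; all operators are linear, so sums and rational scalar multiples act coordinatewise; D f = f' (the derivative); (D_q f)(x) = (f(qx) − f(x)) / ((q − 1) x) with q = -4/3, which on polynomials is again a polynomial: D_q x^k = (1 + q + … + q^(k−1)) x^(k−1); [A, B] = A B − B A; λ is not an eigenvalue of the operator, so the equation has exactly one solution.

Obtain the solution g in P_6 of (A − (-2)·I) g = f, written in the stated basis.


write g with unknown coordinates in the stated basis and equate coefficients in (A − (-2)·I) g = f
solving from the highest basis element down gives g = -2x^5 - (1099/81)x^3 - (18139/729)x
check: A g = (2198/81)x^3 + (38465/729)x
so A g − (-2)·g = -4x^5 + 3x = f ✓

g(x) = -2x^5 - (1099/81)x^3 - (18139/729)x


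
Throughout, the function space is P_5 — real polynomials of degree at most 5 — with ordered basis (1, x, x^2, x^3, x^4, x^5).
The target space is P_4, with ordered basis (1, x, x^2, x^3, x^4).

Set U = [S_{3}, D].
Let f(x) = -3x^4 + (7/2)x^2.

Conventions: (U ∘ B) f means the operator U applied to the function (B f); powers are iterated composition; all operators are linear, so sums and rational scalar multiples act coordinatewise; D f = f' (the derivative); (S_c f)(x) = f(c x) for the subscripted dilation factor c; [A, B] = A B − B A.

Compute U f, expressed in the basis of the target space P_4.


the image equals g(x) = 648x^3 - 42x

D f = -12x^3 + 7x
S_{3} D f = -324x^3 + 21x
S_{3} f = -243x^4 + (63/2)x^2
D S_{3} f = -972x^3 + 63x
[S_{3}, D] f = 648x^3 - 42x


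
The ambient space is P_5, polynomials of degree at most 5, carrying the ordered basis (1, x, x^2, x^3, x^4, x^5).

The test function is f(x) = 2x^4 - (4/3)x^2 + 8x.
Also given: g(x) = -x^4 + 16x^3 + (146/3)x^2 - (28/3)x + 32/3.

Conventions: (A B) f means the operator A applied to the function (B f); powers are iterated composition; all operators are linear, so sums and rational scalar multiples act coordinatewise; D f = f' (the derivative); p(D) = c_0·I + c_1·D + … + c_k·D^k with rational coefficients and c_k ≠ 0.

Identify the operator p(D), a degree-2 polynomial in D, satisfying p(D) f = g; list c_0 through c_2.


D^0 f = 2x^4 - (4/3)x^2 + 8x
D^1 f = 8x^3 - (8/3)x + 8
D^2 f = 24x^2 - 8/3
matching coefficients of g against c_0 f + c_1 Df + … from the top degree down determines the c_i
solution: c_0 = -1/2, c_1 = 2, c_2 = 2

p(D) = -(1/2)·I + 2·D + 2·D^2, i.e. c_0 = -1/2, c_1 = 2, c_2 = 2


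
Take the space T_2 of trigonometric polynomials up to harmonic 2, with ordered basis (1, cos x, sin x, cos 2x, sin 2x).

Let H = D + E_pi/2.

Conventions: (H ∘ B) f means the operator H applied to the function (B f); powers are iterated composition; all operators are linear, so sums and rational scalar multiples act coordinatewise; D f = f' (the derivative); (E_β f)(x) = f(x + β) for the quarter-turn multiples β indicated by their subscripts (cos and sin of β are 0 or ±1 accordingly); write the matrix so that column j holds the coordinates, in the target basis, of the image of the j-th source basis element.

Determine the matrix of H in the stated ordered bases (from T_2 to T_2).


the matrix is [[1, 0, 0, 0, 0]; [0, 0, 2, 0, 0]; [0, -2, 0, 0, 0]; [0, 0, 0, -1, 2]; [0, 0, 0, -2, -1]] (rows listed top to bottom)

image of 1: 1
image of cos x: -2sin x
image of sin x: 2cos x
image of cos 2x: -cos 2x - 2sin 2x
image of sin 2x: 2cos 2x - sin 2x
each image's coordinates form column j of the matrix


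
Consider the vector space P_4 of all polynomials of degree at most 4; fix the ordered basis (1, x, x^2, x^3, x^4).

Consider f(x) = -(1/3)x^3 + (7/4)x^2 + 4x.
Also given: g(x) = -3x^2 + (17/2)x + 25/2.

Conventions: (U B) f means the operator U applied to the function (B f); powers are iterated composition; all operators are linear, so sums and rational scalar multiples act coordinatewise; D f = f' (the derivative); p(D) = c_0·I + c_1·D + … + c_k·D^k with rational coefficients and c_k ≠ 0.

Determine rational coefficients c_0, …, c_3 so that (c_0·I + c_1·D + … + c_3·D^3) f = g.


p(D) = 3·D + D^2 + (3/2)·D^3, i.e. c_0 = 0, c_1 = 3, c_2 = 1, c_3 = 3/2

D^0 f = -(1/3)x^3 + (7/4)x^2 + 4x
D^1 f = -x^2 + (7/2)x + 4
D^2 f = -2x + 7/2
D^3 f = -2
matching coefficients of g against c_0 f + c_1 Df + … from the top degree down determines the c_i
solution: c_0 = 0, c_1 = 3, c_2 = 1, c_3 = 3/2


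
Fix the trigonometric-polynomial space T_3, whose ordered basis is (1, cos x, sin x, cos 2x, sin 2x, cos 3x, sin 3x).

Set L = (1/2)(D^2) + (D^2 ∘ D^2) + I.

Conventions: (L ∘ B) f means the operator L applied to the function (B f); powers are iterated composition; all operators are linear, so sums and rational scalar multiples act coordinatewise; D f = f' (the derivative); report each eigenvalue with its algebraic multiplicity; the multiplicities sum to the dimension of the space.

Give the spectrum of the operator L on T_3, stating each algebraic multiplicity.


image of 1: 1
image of cos x: (3/2)cos x
image of sin x: (3/2)sin x
image of cos 2x: 15cos 2x
image of sin 2x: 15sin 2x
image of cos 3x: (155/2)cos 3x
image of sin 3x: (155/2)sin 3x
the matrix is diagonal; its diagonal is (1, 3/2, 3/2, 15, 15, 155/2, 155/2)
for a triangular matrix the eigenvalues are the diagonal entries, with algebraic multiplicity their repetition count

λ = 1 (multiplicity 1), λ = 3/2 (multiplicity 2), λ = 15 (multiplicity 2), λ = 155/2 (multiplicity 2)


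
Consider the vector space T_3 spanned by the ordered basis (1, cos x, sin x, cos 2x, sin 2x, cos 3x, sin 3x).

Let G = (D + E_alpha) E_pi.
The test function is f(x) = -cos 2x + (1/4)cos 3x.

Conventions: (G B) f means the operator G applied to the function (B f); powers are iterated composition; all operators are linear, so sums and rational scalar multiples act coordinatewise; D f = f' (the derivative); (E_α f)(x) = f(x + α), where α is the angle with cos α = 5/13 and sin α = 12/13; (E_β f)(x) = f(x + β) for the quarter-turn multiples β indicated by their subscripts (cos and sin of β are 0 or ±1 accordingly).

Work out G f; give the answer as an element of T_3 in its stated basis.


E_pi f = -cos 2x - (1/4)cos 3x
D E_pi f = 2sin 2x + (3/4)sin 3x
E_alpha E_pi f = (119/169)cos 2x + (120/169)sin 2x + (2035/8788)cos 3x - (207/2197)sin 3x
(D + E_alpha) E_pi f = (119/169)cos 2x + (458/169)sin 2x + (2035/8788)cos 3x + (5763/8788)sin 3x

g(x) = (119/169)cos 2x + (458/169)sin 2x + (2035/8788)cos 3x + (5763/8788)sin 3x


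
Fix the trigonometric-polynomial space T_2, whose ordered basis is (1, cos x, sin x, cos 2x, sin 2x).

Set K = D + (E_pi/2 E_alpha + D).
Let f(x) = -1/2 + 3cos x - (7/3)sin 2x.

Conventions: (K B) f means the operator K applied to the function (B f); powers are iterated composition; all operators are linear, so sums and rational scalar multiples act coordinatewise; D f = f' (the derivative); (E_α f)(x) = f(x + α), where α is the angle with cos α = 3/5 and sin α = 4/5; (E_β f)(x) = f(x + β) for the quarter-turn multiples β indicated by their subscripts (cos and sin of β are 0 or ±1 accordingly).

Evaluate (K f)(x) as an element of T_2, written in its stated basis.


the result is g(x) = -1/2 - (12/5)cos x - (39/5)sin x - (532/75)cos 2x - (49/75)sin 2x

D f = -3sin x - (14/3)cos 2x
E_alpha f = -1/2 + (9/5)cos x - (12/5)sin x - (56/25)cos 2x + (49/75)sin 2x
E_pi/2 E_alpha f = -1/2 - (12/5)cos x - (9/5)sin x + (56/25)cos 2x - (49/75)sin 2x
D f = -3sin x - (14/3)cos 2x
(E_pi/2 E_alpha + D) f = -1/2 - (12/5)cos x - (24/5)sin x - (182/75)cos 2x - (49/75)sin 2x
(D + (E_pi/2 E_alpha + D)) f = -1/2 - (12/5)cos x - (39/5)sin x - (532/75)cos 2x - (49/75)sin 2x


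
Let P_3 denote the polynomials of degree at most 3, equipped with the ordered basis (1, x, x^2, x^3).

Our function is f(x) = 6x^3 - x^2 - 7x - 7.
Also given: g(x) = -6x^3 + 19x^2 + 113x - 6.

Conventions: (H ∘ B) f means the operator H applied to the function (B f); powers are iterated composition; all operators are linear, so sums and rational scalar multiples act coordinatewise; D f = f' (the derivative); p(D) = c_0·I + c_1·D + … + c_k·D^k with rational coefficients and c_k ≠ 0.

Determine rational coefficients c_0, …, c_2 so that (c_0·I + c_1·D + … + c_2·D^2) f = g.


p(D) = -I + D + 3·D^2, i.e. c_0 = -1, c_1 = 1, c_2 = 3

D^0 f = 6x^3 - x^2 - 7x - 7
D^1 f = 18x^2 - 2x - 7
D^2 f = 36x - 2
matching coefficients of g against c_0 f + c_1 Df + … from the top degree down determines the c_i
solution: c_0 = -1, c_1 = 1, c_2 = 3


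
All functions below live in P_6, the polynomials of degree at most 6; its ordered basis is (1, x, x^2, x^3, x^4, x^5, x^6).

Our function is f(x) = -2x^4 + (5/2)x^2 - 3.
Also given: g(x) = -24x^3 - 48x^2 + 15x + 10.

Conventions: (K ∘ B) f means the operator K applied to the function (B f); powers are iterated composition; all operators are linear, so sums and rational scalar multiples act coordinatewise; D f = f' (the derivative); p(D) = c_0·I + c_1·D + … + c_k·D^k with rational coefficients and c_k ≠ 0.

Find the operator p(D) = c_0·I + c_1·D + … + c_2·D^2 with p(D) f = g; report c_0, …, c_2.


D^0 f = -2x^4 + (5/2)x^2 - 3
D^1 f = -8x^3 + 5x
D^2 f = -24x^2 + 5
matching coefficients of g against c_0 f + c_1 Df + … from the top degree down determines the c_i
solution: c_0 = 0, c_1 = 3, c_2 = 2

p(D) = 3·D + 2·D^2, i.e. c_0 = 0, c_1 = 3, c_2 = 2


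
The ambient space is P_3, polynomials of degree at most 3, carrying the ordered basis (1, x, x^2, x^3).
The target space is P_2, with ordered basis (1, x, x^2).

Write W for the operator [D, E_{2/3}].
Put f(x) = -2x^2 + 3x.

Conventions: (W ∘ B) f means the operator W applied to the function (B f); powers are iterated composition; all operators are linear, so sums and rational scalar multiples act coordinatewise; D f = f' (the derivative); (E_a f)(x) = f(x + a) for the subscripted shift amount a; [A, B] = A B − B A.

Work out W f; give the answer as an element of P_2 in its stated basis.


the result is g(x) = 0

E_{2/3} f = -2x^2 + (1/3)x + 10/9
D E_{2/3} f = -4x + 1/3
D f = -4x + 3
E_{2/3} D f = -4x + 1/3
[D, E_{2/3}] f = 0


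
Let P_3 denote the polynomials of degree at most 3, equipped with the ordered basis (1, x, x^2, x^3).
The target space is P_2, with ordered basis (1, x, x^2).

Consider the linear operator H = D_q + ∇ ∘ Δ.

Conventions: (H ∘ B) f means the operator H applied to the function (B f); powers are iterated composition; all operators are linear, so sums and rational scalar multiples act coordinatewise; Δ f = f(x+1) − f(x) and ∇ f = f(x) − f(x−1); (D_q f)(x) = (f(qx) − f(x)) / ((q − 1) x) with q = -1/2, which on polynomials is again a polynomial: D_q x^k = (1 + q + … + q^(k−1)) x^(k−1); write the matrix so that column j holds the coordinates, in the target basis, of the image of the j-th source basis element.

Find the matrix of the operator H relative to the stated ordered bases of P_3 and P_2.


image of 1: 0
image of x: 1
image of x^2: (1/2)x + 2
image of x^3: (3/4)x^2 + 6x
each image's coordinates form column j of the matrix

the matrix is [[0, 1, 2, 0]; [0, 0, 1/2, 6]; [0, 0, 0, 3/4]] (rows listed top to bottom)


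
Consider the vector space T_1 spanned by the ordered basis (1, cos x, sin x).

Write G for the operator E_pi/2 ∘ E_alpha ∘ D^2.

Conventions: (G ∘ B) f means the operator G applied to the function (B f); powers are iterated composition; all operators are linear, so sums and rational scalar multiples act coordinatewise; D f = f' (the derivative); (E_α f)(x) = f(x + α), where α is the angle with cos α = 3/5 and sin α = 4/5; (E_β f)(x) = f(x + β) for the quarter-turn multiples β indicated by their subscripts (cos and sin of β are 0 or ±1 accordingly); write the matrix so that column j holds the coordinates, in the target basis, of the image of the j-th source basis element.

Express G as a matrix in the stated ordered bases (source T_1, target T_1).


the matrix is [[0, 0, 0]; [0, 4/5, -3/5]; [0, 3/5, 4/5]] (rows listed top to bottom)

image of 1: 0
image of cos x: (4/5)cos x + (3/5)sin x
image of sin x: -(3/5)cos x + (4/5)sin x
each image's coordinates form column j of the matrix


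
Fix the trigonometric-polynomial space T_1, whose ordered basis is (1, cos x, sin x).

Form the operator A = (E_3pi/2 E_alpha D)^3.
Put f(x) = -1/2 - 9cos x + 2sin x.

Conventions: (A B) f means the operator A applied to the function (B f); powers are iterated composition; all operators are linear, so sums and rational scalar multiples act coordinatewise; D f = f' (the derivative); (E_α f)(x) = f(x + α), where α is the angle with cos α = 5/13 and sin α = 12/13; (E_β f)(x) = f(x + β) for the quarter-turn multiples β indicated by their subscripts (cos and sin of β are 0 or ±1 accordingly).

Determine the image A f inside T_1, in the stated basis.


D f = 2cos x + 9sin x
E_alpha D f = (118/13)cos x + (21/13)sin x
E_3pi/2 E_alpha D f = -(21/13)cos x + (118/13)sin x
D (E_3pi/2 E_alpha D) f = (118/13)cos x + (21/13)sin x
E_alpha D (E_3pi/2 E_alpha D) f = (842/169)cos x - (1311/169)sin x
E_3pi/2 E_alpha D (E_3pi/2 E_alpha D) f = (1311/169)cos x + (842/169)sin x
D (E_3pi/2 E_alpha D) (E_3pi/2 E_alpha D) f = (842/169)cos x - (1311/169)sin x
E_alpha D (E_3pi/2 E_alpha D) (E_3pi/2 E_alpha D) f = -(11522/2197)cos x - (16659/2197)sin x
E_3pi/2 E_alpha D (E_3pi/2 E_alpha D) (E_3pi/2 E_alpha D) f = (16659/2197)cos x - (11522/2197)sin x

the image equals g(x) = (16659/2197)cos x - (11522/2197)sin x


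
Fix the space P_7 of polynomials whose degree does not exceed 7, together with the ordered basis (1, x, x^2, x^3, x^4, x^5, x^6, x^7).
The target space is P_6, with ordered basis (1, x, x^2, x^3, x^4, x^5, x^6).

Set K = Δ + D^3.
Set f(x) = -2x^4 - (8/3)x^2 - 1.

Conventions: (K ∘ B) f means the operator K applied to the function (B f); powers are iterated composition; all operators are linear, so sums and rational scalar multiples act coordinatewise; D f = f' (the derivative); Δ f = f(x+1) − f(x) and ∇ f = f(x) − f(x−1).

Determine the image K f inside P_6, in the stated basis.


Δ f = -8x^3 - 12x^2 - (40/3)x - 14/3
D f = -8x^3 - (16/3)x
D D f = -24x^2 - 16/3
D D D f = -48x
(Δ + D^3) f = -8x^3 - 12x^2 - (184/3)x - 14/3

the image equals g(x) = -8x^3 - 12x^2 - (184/3)x - 14/3


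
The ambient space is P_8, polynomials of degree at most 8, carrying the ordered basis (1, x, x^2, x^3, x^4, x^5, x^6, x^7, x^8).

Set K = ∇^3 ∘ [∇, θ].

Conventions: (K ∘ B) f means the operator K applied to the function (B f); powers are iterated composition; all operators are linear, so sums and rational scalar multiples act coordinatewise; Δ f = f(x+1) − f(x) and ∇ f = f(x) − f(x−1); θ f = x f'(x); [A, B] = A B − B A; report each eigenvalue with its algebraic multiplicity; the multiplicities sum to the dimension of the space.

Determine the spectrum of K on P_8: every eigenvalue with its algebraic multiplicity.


λ = 0 (multiplicity 9)

image of 1: 0
image of x: 0
image of x^2: 0
image of x^3: 0
image of x^4: 24
image of x^5: 120x - 300
image of x^6: 360x^2 - 1800x + 2340
image of x^7: 840x^3 - 6300x^2 + 16380x - 14700
image of x^8: 1680x^4 - 16800x^3 + 65520x^2 - 117600x + 81648
the matrix is upper triangular; its diagonal is (0, 0, 0, 0, 0, 0, 0, 0, 0)
for a triangular matrix the eigenvalues are the diagonal entries, with algebraic multiplicity their repetition count


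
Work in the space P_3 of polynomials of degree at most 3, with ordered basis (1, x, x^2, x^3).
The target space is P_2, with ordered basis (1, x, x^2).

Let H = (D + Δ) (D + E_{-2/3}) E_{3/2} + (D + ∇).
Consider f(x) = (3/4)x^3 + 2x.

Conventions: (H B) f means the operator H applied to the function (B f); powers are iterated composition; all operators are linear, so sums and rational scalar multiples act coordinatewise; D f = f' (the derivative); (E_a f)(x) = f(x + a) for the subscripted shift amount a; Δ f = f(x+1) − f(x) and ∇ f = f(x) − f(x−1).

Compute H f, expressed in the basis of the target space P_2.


the result is g(x) = 9x^2 + (33/2)x + 121/4

E_{3/2} f = (3/4)x^3 + (27/8)x^2 + (113/16)x + 177/32
D E_{3/2} f = (9/4)x^2 + (27/4)x + 113/16
E_{-2/3} E_{3/2} f = (3/4)x^3 + (15/8)x^2 + (57/16)x + 605/288
(D + E_{-2/3}) E_{3/2} f = (3/4)x^3 + (33/8)x^2 + (165/16)x + 2639/288
D (D + E_{-2/3}) E_{3/2} f = (9/4)x^2 + (33/4)x + 165/16
Δ (D + E_{-2/3}) E_{3/2} f = (9/4)x^2 + (21/2)x + 243/16
(D + Δ) (D + E_{-2/3}) E_{3/2} f = (9/2)x^2 + (75/4)x + 51/2
D f = (9/4)x^2 + 2
∇ f = (9/4)x^2 - (9/4)x + 11/4
(D + ∇) f = (9/2)x^2 - (9/4)x + 19/4
((D + Δ) (D + E_{-2/3}) E_{3/2} + (D + ∇)) f = 9x^2 + (33/2)x + 121/4


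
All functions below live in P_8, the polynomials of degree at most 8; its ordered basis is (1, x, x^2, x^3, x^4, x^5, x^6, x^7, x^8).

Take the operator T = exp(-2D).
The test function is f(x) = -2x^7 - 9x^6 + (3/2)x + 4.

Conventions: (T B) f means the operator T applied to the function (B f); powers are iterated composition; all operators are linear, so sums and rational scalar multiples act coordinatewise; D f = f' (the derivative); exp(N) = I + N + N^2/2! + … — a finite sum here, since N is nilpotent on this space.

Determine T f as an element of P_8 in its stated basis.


g(x) = -2x^7 + 19x^6 - 60x^5 + 20x^4 + 320x^3 - 816x^2 + (1667/2)x - 319

order-1 term: 28x^6 + 108x^5 - 3
order-2 term: -168x^5 - 540x^4
order-3 term: 560x^4 + 1440x^3
order-4 term: -1120x^3 - 2160x^2
order-5 term: 1344x^2 + 1728x
order-6 term: -896x - 576
order-7 term: 256
the series for exp(-2D) f terminates at order 7
exp(-2D) f = -2x^7 + 19x^6 - 60x^5 + 20x^4 + 320x^3 - 816x^2 + (1667/2)x - 319


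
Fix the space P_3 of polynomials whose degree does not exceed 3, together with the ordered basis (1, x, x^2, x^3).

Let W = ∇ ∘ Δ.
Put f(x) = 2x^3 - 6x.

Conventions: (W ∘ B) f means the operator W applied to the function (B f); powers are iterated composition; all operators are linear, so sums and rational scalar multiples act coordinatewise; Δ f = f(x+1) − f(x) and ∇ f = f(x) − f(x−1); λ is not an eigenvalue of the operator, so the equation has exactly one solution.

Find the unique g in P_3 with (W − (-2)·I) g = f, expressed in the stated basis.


the result is g(x) = x^3 - 6x

write g with unknown coordinates in the stated basis and equate coefficients in (W − (-2)·I) g = f
solving from the highest basis element down gives g = x^3 - 6x
check: W g = 6x
so W g − (-2)·g = 2x^3 - 6x = f ✓


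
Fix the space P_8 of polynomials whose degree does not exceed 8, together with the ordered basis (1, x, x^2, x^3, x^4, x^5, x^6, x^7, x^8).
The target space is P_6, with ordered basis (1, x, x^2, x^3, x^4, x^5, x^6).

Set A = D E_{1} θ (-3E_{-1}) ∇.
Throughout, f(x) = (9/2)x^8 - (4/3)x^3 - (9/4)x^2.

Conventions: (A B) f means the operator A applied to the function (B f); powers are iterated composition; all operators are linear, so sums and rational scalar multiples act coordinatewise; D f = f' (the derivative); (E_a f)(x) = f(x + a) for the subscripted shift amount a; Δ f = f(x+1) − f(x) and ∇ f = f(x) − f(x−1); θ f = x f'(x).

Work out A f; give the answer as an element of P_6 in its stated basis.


∇ f = 36x^7 - 126x^6 + 252x^5 - 315x^4 + 252x^3 - 130x^2 + (71/2)x - 43/12
E_{-1} ∇ f = 36x^7 - 378x^6 + 1764x^5 - 4725x^4 + 7812x^3 - 7942x^2 + (9159/2)x - 13801/12
(-3E_{-1}) ∇ f = -108x^7 + 1134x^6 - 5292x^5 + 14175x^4 - 23436x^3 + 23826x^2 - (27477/2)x + 13801/4
θ ((-3E_{-1}) ∇) f = -756x^7 + 6804x^6 - 26460x^5 + 56700x^4 - 70308x^3 + 47652x^2 - (27477/2)x
E_{1} θ ((-3E_{-1}) ∇) f = -756x^7 + 1512x^6 - 1512x^5 + 1512x^3 - 1488x^2 + (1347/2)x - 213/2
D E_{1} θ ((-3E_{-1}) ∇) f = -5292x^6 + 9072x^5 - 7560x^4 + 4536x^2 - 2976x + 1347/2

the image equals g(x) = -5292x^6 + 9072x^5 - 7560x^4 + 4536x^2 - 2976x + 1347/2
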